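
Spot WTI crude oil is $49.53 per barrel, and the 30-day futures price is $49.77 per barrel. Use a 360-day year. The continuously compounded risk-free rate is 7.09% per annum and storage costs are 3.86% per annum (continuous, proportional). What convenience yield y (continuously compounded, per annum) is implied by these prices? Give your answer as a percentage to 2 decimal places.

F = S·e^((r+u−y)T) ⇒ (r+u−y) = ln(F/S)/T
ln(49.77/49.53) = 0.004834; /T ⇒ 0.058008
y = r + u − ln(F/S)/T = 0.0709 + 0.0386 − 0.058008 = 0.051492
y = 5.15%

5.15%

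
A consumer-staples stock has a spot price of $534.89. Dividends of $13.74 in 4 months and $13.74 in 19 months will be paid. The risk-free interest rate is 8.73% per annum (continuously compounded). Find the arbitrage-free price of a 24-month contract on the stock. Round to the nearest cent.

$606.79

PV(dividends) I = 13.74·e^(−0.0873·4/12) + 13.74·e^(−0.0873·19/12)
I = 13.3459 + 11.9662 = 25.3121
F = (S − I)·e^(rT) = (534.89 − 25.3121) · e^(0.0873·24/12)
= 509.5779 · e^0.174600 = 509.5779 × 1.190770 = $606.79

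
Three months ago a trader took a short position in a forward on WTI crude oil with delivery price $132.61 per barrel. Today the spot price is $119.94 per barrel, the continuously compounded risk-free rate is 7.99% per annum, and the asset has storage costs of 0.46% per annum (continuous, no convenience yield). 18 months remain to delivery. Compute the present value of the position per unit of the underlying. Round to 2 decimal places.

-$3.14 per barrel

Current fair forward for the remaining 18 months: F = S·e^((r + u)·T), (r + u) = 0.0799 + 0.0046 = 0.0845
F = 119.94 · e^(0.0845 × 18/12) = 119.94 × 1.135133 = 136.1479
Value of long forward = (F − K)·e^(−rT) = (136.1479 − 132.61) · e^(−0.0799·18/12)
= 3.5379 × 0.887053 = 3.14
Short position value = −(long value) = -$3.14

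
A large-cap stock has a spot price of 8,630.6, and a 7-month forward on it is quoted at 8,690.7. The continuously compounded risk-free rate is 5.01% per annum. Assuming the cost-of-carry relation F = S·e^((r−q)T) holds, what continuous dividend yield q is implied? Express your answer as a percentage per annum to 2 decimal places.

3.82%

From F = S·e^((r−q)T): (r − q) = ln(F/S)/T
ln(8690.7/8630.6) = ln(1.006964) = 0.006940
(r − q) = 0.006940 / (7/12) = 0.011897
q = r − ln(F/S)/T = 0.0501 − 0.011897 = 0.038203
q = 3.82%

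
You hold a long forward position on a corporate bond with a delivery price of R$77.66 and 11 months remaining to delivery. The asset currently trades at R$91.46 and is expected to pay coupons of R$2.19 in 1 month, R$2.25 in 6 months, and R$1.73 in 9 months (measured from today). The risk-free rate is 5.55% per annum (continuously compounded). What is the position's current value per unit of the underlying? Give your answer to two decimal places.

R$11.62

PV(remaining coupons) I = 2.19·e^(−0.0555·1/12) + 2.25·e^(−0.0555·6/12) + 1.73·e^(−0.0555·9/12) = 6.0278
Current forward F = (S − I)·e^(rT) = (91.46 − 6.0278)·e^(0.0555·11/12) = 85.4322 × 1.052191 = 89.8910
Value (long) = (F − K)·e^(−rT) = (89.8910 − 77.66) × 0.950397 = 11.6243
Value = R$11.62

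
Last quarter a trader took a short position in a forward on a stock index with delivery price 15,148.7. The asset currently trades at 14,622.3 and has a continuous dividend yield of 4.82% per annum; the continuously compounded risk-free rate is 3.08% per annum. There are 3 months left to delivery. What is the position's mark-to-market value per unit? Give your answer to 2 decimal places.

585.34

Current fair forward for the remaining 3 months: F = S·e^((r − q)·T), (r − q) = 0.0308 − 0.0482 = -0.0174
F = 14622.3 · e^(-0.0174 × 3/12) = 14622.3 × 0.99565945 = 14558.8312
Value of long forward = (F − K)·e^(−rT) = (14558.8312 − 15148.7) · e^(−0.0308·3/12)
= -589.8688 × 0.99232957 = -585.34
Short position value = −(long value) = 585.34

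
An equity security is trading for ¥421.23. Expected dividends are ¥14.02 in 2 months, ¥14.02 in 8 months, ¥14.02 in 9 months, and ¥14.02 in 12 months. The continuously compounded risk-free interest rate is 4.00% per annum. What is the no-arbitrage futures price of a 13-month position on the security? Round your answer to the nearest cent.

PV(dividends) I = 14.02·e^(−0.0400·2/12) + 14.02·e^(−0.0400·8/12) + 14.02·e^(−0.0400·9/12) + 14.02·e^(−0.0400·12/12)
I = 13.9268 + 13.6511 + 13.6056 + 13.4703 = 54.6538
F = (S − I)·e^(rT) = (421.23 − 54.6538) · e^(0.0400·13/12)
= 366.5762 · e^0.043333 = 366.5762 × 1.044286 = ¥382.81

¥382.81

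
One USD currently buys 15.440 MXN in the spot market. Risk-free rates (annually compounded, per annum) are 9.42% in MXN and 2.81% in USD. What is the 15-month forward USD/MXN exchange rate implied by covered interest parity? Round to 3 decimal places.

By covered interest parity, F = S · (1+r_MXN)^T / (1+r_USD)^T
= 15.440 × 1.119105 / 1.035248 = 15.440 × 1.081002
F = 16.691 MXN per USD

16.691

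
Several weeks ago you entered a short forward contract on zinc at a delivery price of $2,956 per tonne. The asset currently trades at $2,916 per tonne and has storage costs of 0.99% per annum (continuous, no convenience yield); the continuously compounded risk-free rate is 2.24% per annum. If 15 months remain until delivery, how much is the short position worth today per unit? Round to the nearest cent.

Current fair forward for the remaining 15 months: F = S·e^((r + u)·T), (r + u) = 0.0224 + 0.0099 = 0.0323
F = 2916 · e^(0.0323 × 15/12) = 2916 × 1.04120115 = 3036.1426
Value of long forward = (F − K)·e^(−rT) = (3036.1426 − 2956) · e^(−0.0224·15/12)
= 80.1426 × 0.97238837 = 77.93
Short position value = −(long value) = -$77.93

-$77.93 per tonne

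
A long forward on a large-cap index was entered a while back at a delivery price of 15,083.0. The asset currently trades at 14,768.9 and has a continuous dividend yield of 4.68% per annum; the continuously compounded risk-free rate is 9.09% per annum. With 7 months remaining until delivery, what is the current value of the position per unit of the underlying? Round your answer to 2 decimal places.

Current fair forward for the remaining 7 months: F = S·e^((r − q)·T), (r − q) = 0.0909 − 0.0468 = 0.0441
F = 14768.9 · e^(0.0441 × 7/12) = 14768.9 × 1.02605874 = 15153.7589
Value of long forward = (F − K)·e^(−rT) = (15153.7589 − 15083.0) · e^(−0.0909·7/12)
= 70.7589 × 0.94835630 = 67.10

67.10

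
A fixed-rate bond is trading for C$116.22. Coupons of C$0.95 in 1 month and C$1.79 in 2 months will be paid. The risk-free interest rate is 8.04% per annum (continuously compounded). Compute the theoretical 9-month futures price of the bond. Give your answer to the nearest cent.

C$120.57

PV(coupons) I = 0.95·e^(−0.0804·1/12) + 1.79·e^(−0.0804·2/12)
I = 0.9437 + 1.7662 = 2.7099
F = (S − I)·e^(rT) = (116.22 − 2.7099) · e^(0.0804·9/12)
= 113.5101 · e^0.060300 = 113.5101 × 1.062155 = C$120.57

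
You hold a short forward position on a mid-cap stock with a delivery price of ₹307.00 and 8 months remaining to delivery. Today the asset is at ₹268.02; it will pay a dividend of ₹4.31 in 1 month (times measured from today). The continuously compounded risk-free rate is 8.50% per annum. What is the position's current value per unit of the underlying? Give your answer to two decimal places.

PV(remaining dividends) I = 4.31·e^(−0.0850·1/12) = 4.2796
Current forward F = (S − I)·e^(rT) = (268.02 − 4.2796)·e^(0.0850·8/12) = 263.7404 × 1.058303 = 279.1173
Value (long) = (F − K)·e^(−rT) = (279.1173 − 307.00) × 0.944909 = -26.3466
Short position value = −(long value) = ₹26.35

₹26.35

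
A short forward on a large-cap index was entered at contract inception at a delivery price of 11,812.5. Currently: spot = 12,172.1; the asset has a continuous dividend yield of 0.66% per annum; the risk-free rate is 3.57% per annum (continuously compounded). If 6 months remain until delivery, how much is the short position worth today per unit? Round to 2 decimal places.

-528.48

Current fair forward for the remaining 6 months: F = S·e^((r − q)·T), (r − q) = 0.0357 − 0.0066 = 0.0291
F = 12172.1 · e^(0.0291 × 6/12) = 12172.1 × 1.01465637 = 12350.4988
Value of long forward = (F − K)·e^(−rT) = (12350.4988 − 11812.5) · e^(−0.0357·6/12)
= 537.9988 × 0.98230837 = 528.48
Short position value = −(long value) = -528.48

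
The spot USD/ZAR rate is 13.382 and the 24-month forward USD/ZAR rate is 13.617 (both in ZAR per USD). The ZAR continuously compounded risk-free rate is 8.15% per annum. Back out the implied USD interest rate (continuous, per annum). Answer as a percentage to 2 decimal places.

7.28%

F = S·e^((r_ZAR − r_USD)T) ⇒ r_USD = r_ZAR − ln(F/S)/T
ln(13.617/13.382) = 0.017408; /(24/12) = 0.008704
r_USD = 0.0815 − 0.008704 = 0.072796
r_USD = 7.28%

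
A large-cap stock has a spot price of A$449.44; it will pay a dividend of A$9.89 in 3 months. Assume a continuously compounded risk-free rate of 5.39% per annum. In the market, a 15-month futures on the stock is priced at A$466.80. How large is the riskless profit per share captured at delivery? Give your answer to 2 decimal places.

A$3.53 per share

PV(dividends) I = 9.89·e^(−0.0539·3/12) = 9.7576
Fair futures F* = (S − I)·e^(rT) = (449.44 − 9.7576)·e^0.067375 = 439.6824 × 1.069697 = 470.3269
Market A$466.80 < fair 470.3269: forward underpriced → reverse cash-and-carry (short the stock, invest proceeds at r, pay the dividends, go long the forward).
Profit at T = |F_mkt − F*| = |466.80 − 470.3269| = A$3.53 per share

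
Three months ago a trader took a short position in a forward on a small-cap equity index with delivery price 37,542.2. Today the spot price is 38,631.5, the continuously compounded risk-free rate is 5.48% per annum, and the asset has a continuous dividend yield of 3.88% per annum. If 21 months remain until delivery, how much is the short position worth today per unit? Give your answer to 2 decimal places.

-1986.34

Current fair forward for the remaining 21 months: F = S·e^((r − q)·T), (r − q) = 0.0548 − 0.0388 = 0.0160
F = 38631.5 · e^(0.0160 × 21/12) = 38631.5 × 1.02839568 = 39728.4677
Value of long forward = (F − K)·e^(−rT) = (39728.4677 − 37542.2) · e^(−0.0548·21/12)
= 2186.2677 × 0.90855487 = 1986.34
Short position value = −(long value) = -1986.34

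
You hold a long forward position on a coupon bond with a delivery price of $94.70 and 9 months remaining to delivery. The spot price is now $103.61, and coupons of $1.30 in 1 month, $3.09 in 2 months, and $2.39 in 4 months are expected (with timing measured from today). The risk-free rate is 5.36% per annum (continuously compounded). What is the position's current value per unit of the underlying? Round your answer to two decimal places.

$5.94

PV(remaining coupons) I = 1.30·e^(−0.0536·1/12) + 3.09·e^(−0.0536·2/12) + 2.39·e^(−0.0536·4/12) = 6.7044
Current forward F = (S − I)·e^(rT) = (103.61 − 6.7044)·e^(0.0536·9/12) = 96.9056 × 1.041019 = 100.8806
Value (long) = (F − K)·e^(−rT) = (100.8806 − 94.70) × 0.960597 = 5.9371
Value = $5.94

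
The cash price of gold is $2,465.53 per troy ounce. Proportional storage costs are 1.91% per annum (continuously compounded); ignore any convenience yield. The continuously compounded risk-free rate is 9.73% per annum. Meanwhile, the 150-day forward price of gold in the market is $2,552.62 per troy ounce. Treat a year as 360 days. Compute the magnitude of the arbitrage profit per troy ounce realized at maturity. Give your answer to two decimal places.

Fair forward: F* = S·e^(carry·T), with carry = (r + u) = 0.0973 + 0.0191 = 0.1164
F* = 2465.53 · e^(0.1164 × 150/360) = 2465.53 · e^0.04850000 = 2465.53 × 1.04969537 = $2588.0554
Market $2552.62 < fair $2588.0554: forward underpriced → reverse cash-and-carry (short spot, go long the forward).
At maturity, profit = |F_mkt − F*| = |2552.62 − 2588.0554| = $35.44 per troy ounce

$35.44 per troy ounce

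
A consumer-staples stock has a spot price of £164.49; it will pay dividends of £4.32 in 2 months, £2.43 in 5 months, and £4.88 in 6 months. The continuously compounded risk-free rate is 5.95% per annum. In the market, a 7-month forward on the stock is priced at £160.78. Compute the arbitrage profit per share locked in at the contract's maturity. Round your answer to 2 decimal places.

PV(dividends) I = 4.32·e^(−0.0595·2/12) + 2.43·e^(−0.0595·5/12) + 4.88·e^(−0.0595·6/12) = 11.3848
Fair forward F* = (S − I)·e^(rT) = (164.49 − 11.3848)·e^0.034708 = 153.1052 × 1.035317 = 158.5124
Market £160.78 > fair 158.5124: forward overpriced → cash-and-carry (borrow at r, buy the stock and collect the dividends, short the forward).
Profit at T = |F_mkt − F*| = |160.78 − 158.5124| = £2.27 per share

£2.27 per share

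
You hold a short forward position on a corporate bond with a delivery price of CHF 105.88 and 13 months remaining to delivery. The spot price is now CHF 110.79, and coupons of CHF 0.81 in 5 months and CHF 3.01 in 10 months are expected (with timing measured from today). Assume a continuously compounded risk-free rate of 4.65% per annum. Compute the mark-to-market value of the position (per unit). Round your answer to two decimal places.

-CHF 6.42

PV(remaining coupons) I = 0.81·e^(−0.0465·5/12) + 3.01·e^(−0.0465·10/12) = 3.6901
Current forward F = (S − I)·e^(rT) = (110.79 − 3.6901)·e^(0.0465·13/12) = 107.0999 × 1.051665 = 112.6332
Value (long) = (F − K)·e^(−rT) = (112.6332 − 105.88) × 0.950873 = 6.4214
Short position value = −(long value) = -CHF 6.42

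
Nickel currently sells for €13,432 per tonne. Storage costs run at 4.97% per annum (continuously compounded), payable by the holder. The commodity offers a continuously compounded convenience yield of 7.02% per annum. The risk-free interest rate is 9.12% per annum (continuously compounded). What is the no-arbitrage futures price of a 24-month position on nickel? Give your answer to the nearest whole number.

Net carry = r + u − y = 0.0912 + 0.0497 − 0.0702 = 0.0707
F = S·e^((r+u−y)T) = 13432 · e^(0.0707 × 24/12) = 13432 · e^0.141400
= 13432 × 1.151885 = €15,472 per tonne

€15,472 per tonne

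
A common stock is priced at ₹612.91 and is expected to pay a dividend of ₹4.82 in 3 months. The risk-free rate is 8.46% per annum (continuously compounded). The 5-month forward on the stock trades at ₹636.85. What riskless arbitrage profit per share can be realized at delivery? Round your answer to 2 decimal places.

PV(dividends) I = 4.82·e^(−0.0846·3/12) = 4.7191
Fair forward F* = (S − I)·e^(rT) = (612.91 − 4.7191)·e^0.035250 = 608.1909 × 1.035879 = 630.0122
Market ₹636.85 > fair 630.0122: forward overpriced → cash-and-carry (borrow at r, buy the stock and collect the dividends, short the forward).
Profit at T = |F_mkt − F*| = |636.85 − 630.0122| = ₹6.84 per share

₹6.84 per share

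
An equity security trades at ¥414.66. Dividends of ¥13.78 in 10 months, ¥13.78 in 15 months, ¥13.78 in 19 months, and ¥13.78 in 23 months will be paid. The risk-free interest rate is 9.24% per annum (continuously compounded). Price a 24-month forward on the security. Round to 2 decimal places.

¥440.50

PV(dividends) I = 13.78·e^(−0.0924·10/12) + 13.78·e^(−0.0924·15/12) + 13.78·e^(−0.0924·19/12) + 13.78·e^(−0.0924·23/12)
I = 12.7588 + 12.2769 + 11.9045 + 11.5435 = 48.4837
F = (S − I)·e^(rT) = (414.66 − 48.4837) · e^(0.0924·24/12)
= 366.1763 · e^0.184800 = 366.1763 × 1.202978 = ¥440.50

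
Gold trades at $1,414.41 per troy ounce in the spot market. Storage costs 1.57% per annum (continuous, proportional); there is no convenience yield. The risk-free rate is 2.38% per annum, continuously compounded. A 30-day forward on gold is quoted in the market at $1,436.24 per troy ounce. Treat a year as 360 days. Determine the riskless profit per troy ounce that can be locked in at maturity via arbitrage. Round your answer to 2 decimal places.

$17.17 per troy ounce

Fair forward: F* = S·e^(carry·T), with carry = (r + u) = 0.0238 + 0.0157 = 0.0395
F* = 1414.41 · e^(0.0395 × 30/360) = 1414.41 · e^0.00329167 = 1414.41 × 1.00329709 = $1419.0734
Market $1436.24 > fair $1419.0734: forward overpriced → cash-and-carry (buy spot, short the forward).
At maturity, profit = |F_mkt − F*| = |1436.24 − 1419.0734| = $17.17 per troy ounce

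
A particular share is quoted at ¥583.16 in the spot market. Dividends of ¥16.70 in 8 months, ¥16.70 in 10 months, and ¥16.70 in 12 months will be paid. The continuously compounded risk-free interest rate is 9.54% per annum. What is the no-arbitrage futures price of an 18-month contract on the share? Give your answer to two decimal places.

¥619.48

PV(dividends) I = 16.70·e^(−0.0954·8/12) + 16.70·e^(−0.0954·10/12) + 16.70·e^(−0.0954·12/12)
I = 15.6710 + 15.4238 + 15.1805 = 46.2753
F = (S − I)·e^(rT) = (583.16 − 46.2753) · e^(0.0954·18/12)
= 536.8847 · e^0.143100 = 536.8847 × 1.153845 = ¥619.48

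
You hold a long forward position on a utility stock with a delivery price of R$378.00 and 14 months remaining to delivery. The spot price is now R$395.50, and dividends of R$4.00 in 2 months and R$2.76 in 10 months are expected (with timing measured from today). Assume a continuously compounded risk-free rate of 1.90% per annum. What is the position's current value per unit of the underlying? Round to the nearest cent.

PV(remaining dividends) I = 4.00·e^(−0.0190·2/12) + 2.76·e^(−0.0190·10/12) = 6.7040
Current forward F = (S − I)·e^(rT) = (395.50 − 6.7040)·e^(0.0190·14/12) = 388.7960 × 1.022414 = 397.5105
Value (long) = (F − K)·e^(−rT) = (397.5105 − 378.00) × 0.978077 = 19.0828
Value = R$19.08

R$19.08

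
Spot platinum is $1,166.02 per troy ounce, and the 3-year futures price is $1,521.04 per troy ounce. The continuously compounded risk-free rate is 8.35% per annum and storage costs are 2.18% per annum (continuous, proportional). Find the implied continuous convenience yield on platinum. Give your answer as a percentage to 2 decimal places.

1.67%

F = S·e^((r+u−y)T) ⇒ (r+u−y) = ln(F/S)/T
ln(1521.04/1166.02) = 0.265798; /T ⇒ 0.088599
y = r + u − ln(F/S)/T = 0.0835 + 0.0218 − 0.088599 = 0.016701
y = 1.67%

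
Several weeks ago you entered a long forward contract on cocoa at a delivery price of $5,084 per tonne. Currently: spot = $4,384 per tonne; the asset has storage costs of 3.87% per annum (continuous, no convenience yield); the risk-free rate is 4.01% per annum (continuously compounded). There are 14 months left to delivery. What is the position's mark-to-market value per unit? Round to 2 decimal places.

Current fair forward for the remaining 14 months: F = S·e^((r + u)·T), (r + u) = 0.0401 + 0.0387 = 0.0788
F = 4384 · e^(0.0788 × 14/12) = 4384 × 1.09629173 = 4806.1429
Value of long forward = (F − K)·e^(−rT) = (4806.1429 − 5084) · e^(−0.0401·14/12)
= -277.8571 × 0.95429414 = -265.16

-$265.16 per tonne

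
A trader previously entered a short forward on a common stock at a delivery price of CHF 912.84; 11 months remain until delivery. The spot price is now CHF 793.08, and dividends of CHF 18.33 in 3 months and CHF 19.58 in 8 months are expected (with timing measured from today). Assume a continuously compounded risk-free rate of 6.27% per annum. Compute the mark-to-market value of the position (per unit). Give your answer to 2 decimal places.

CHF 105.60

PV(remaining dividends) I = 18.33·e^(−0.0627·3/12) + 19.58·e^(−0.0627·8/12) = 36.8233
Current forward F = (S − I)·e^(rT) = (793.08 − 36.8233)·e^(0.0627·11/12) = 756.2567 × 1.059159 = 800.9961
Value (long) = (F − K)·e^(−rT) = (800.9961 − 912.84) × 0.944145 = -105.5969
Short position value = −(long value) = CHF 105.60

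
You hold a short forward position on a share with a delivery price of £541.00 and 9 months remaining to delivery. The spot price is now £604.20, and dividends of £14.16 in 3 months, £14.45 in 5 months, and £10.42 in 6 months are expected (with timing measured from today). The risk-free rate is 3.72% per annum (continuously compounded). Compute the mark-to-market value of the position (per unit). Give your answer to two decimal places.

-£39.60

PV(remaining dividends) I = 14.16·e^(−0.0372·3/12) + 14.45·e^(−0.0372·5/12) + 10.42·e^(−0.0372·6/12) = 38.4847
Current forward F = (S − I)·e^(rT) = (604.20 − 38.4847)·e^(0.0372·9/12) = 565.7153 × 1.028293 = 581.7211
Value (long) = (F − K)·e^(−rT) = (581.7211 − 541.00) × 0.972486 = 39.6007
Short position value = −(long value) = -£39.60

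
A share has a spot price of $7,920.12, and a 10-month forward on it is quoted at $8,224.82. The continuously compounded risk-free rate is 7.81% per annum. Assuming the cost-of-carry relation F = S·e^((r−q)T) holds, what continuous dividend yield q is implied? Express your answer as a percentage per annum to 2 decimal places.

3.28%

From F = S·e^((r−q)T): (r − q) = ln(F/S)/T
ln(8224.82/7920.12) = ln(1.038472) = 0.037750
(r − q) = 0.037750 / (10/12) = 0.045300
q = r − ln(F/S)/T = 0.0781 − 0.045300 = 0.032800
q = 3.28%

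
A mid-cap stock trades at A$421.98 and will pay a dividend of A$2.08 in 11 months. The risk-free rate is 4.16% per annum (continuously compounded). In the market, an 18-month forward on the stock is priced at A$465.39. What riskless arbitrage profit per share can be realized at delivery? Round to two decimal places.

PV(dividends) I = 2.08·e^(−0.0416·11/12) = 2.0022
Fair forward F* = (S − I)·e^(rT) = (421.98 − 2.0022)·e^0.062400 = 419.9778 × 1.064388 = 447.0193
Market A$465.39 > fair 447.0193: forward overpriced → cash-and-carry (borrow at r, buy the stock and collect the dividends, short the forward).
Profit at T = |F_mkt − F*| = |465.39 − 447.0193| = A$18.37 per share

A$18.37 per share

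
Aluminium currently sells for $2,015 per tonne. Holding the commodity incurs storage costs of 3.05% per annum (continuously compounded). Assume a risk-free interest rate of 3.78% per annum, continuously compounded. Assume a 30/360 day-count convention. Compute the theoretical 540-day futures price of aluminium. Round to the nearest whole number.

Net carry = r + u − y = 0.0378 + 0.0305 − 0.0000 = 0.0683
F = S·e^((r+u−y)T) = 2015 · e^(0.0683 × 540/360) = 2015 · e^0.102450
= 2015 × 1.107882 = $2,232 per tonne

$2,232 per tonne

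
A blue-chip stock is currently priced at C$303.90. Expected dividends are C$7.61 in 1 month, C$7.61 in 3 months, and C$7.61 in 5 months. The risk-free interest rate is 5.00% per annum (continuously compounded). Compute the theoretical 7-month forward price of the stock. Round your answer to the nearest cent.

C$289.68

PV(dividends) I = 7.61·e^(−0.0500·1/12) + 7.61·e^(−0.0500·3/12) + 7.61·e^(−0.0500·5/12)
I = 7.5784 + 7.5155 + 7.4531 = 22.5470
F = (S − I)·e^(rT) = (303.90 − 22.5470) · e^(0.0500·7/12)
= 281.3530 · e^0.029167 = 281.3530 × 1.029597 = C$289.68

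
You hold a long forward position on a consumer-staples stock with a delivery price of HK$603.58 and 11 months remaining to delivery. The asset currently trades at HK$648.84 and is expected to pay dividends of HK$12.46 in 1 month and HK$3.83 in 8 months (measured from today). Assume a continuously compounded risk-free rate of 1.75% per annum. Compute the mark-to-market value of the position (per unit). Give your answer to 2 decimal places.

HK$38.64

PV(remaining dividends) I = 12.46·e^(−0.0175·1/12) + 3.83·e^(−0.0175·8/12) = 16.2274
Current forward F = (S − I)·e^(rT) = (648.84 − 16.2274)·e^(0.0175·11/12) = 632.6126 × 1.016171 = 642.8426
Value (long) = (F − K)·e^(−rT) = (642.8426 − 603.58) × 0.984086 = 38.6378
Value = HK$38.64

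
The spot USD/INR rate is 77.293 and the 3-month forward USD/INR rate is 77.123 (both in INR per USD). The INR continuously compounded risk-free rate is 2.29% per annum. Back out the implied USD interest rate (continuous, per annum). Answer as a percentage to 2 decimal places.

F = S·e^((r_INR − r_USD)T) ⇒ r_USD = r_INR − ln(F/S)/T
ln(77.123/77.293) = -0.002202; /(3/12) = -0.008808
r_USD = 0.0229 + 0.008808 = 0.031708
r_USD = 3.17%

3.17%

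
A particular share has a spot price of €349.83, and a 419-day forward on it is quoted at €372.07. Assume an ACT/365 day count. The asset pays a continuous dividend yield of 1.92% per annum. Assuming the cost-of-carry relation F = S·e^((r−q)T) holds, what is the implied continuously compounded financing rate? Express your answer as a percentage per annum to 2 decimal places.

7.29%

From F = S·e^((r−q)T): (r − q) = ln(F/S)/T
ln(372.07/349.83) = ln(1.063574) = 0.061635
(r − q) = 0.061635 / (419/365) = 0.053692
r = ln(F/S)/T + q = 0.053692 + 0.0192 = 0.072892
r = 7.29%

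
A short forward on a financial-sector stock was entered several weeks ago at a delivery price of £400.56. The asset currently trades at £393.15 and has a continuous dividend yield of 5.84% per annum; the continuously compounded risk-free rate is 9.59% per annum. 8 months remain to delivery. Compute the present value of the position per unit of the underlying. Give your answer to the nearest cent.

-£2.39

Current fair forward for the remaining 8 months: F = S·e^((r − q)·T), (r − q) = 0.0959 − 0.0584 = 0.0375
F = 393.15 · e^(0.0375 × 8/12) = 393.15 × 1.025315 = 403.1026
Value of long forward = (F − K)·e^(−rT) = (403.1026 − 400.56) · e^(−0.0959·8/12)
= 2.5426 × 0.938068 = 2.39
Short position value = −(long value) = -£2.39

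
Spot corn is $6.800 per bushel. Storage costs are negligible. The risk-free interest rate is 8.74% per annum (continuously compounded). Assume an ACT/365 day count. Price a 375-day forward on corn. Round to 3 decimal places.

F = S·e^(rT) = 6.800 · e^(0.0874 × 375/365) = 6.800 · e^0.089795
= 6.800 × 1.093950 = $7.439 per bushel

$7.439 per bushel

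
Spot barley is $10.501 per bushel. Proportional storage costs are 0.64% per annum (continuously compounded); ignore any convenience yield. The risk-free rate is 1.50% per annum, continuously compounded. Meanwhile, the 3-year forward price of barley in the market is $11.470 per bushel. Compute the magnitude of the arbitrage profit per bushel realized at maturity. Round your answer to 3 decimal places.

$0.273 per bushel

Fair forward: F* = S·e^(carry·T), with carry = (r + u) = 0.0150 + 0.0064 = 0.0214
F* = 10.501 · e^(0.0214 × 3) = 10.501 · e^0.064200 = 10.501 × 1.066306 = $11.1973
Market $11.470 > fair $11.1973: forward overpriced → cash-and-carry (buy spot, short the forward).
At maturity, profit = |F_mkt − F*| = |11.470 − 11.1973| = $0.273 per bushel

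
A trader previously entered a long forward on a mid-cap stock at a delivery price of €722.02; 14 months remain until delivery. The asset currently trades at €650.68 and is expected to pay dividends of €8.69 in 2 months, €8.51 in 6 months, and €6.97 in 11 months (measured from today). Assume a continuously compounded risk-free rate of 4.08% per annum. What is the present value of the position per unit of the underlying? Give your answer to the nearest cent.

-€61.46

PV(remaining dividends) I = 8.69·e^(−0.0408·2/12) + 8.51·e^(−0.0408·6/12) + 6.97·e^(−0.0408·11/12) = 23.6834
Current forward F = (S − I)·e^(rT) = (650.68 − 23.6834)·e^(0.0408·14/12) = 626.9966 × 1.048751 = 657.5633
Value (long) = (F − K)·e^(−rT) = (657.5633 − 722.02) × 0.953515 = -61.4604
Value = -€61.46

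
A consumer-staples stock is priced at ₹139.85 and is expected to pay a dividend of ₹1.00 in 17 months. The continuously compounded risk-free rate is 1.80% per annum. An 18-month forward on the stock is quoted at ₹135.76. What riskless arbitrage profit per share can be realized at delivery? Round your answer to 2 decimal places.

PV(dividends) I = 1.00·e^(−0.0180·17/12) = 0.9748
Fair forward F* = (S − I)·e^(rT) = (139.85 − 0.9748)·e^0.027000 = 138.8752 × 1.027368 = 142.6759
Market ₹135.76 < fair 142.6759: forward underpriced → reverse cash-and-carry (short the stock, invest proceeds at r, pay the dividends, go long the forward).
Profit at T = |F_mkt − F*| = |135.76 − 142.6759| = ₹6.92 per share

₹6.92 per share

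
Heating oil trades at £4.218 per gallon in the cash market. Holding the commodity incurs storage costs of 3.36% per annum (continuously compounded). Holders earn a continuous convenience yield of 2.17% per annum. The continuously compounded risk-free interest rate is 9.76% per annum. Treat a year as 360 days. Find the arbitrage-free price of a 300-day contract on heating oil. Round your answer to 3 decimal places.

Net carry = r + u − y = 0.0976 + 0.0336 − 0.0217 = 0.1095
F = S·e^((r+u−y)T) = 4.218 · e^(0.1095 × 300/360) = 4.218 · e^0.091250
= 4.218 × 1.095543 = £4.621 per gallon

£4.621 per gallon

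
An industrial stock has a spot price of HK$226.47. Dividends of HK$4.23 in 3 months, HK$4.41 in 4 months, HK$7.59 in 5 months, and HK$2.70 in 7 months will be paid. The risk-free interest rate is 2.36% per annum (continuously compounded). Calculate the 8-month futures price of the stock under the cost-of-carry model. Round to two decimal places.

HK$211.00

PV(dividends) I = 4.23·e^(−0.0236·3/12) + 4.41·e^(−0.0236·4/12) + 7.59·e^(−0.0236·5/12) + 2.70·e^(−0.0236·7/12)
I = 4.2051 + 4.3754 + 7.5157 + 2.6631 = 18.7593
F = (S − I)·e^(rT) = (226.47 − 18.7593) · e^(0.0236·8/12)
= 207.7107 · e^0.015733 = 207.7107 × 1.015857 = HK$211.00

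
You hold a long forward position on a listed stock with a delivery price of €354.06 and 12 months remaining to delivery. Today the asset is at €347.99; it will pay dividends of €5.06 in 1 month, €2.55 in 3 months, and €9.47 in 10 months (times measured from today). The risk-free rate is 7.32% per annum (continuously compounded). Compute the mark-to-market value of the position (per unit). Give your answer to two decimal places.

PV(remaining dividends) I = 5.06·e^(−0.0732·1/12) + 2.55·e^(−0.0732·3/12) + 9.47·e^(−0.0732·10/12) = 16.4426
Current forward F = (S − I)·e^(rT) = (347.99 − 16.4426)·e^(0.0732·12/12) = 331.5474 × 1.075946 = 356.7271
Value (long) = (F − K)·e^(−rT) = (356.7271 − 354.06) × 0.929415 = 2.4788
Value = €2.48

€2.48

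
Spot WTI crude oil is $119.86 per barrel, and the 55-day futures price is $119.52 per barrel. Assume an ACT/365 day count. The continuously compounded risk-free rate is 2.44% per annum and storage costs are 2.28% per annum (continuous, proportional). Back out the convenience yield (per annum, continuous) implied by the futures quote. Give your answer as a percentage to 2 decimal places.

6.61%

F = S·e^((r+u−y)T) ⇒ (r+u−y) = ln(F/S)/T
ln(119.52/119.86) = -0.002841; /T ⇒ -0.018854
y = r + u − ln(F/S)/T = 0.0244 + 0.0228 + 0.018854 = 0.066054
y = 6.61%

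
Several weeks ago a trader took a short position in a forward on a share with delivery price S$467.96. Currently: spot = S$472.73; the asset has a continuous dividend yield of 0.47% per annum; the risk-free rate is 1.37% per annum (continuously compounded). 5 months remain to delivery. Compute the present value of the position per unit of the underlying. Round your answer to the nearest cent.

-S$6.51

Current fair forward for the remaining 5 months: F = S·e^((r − q)·T), (r − q) = 0.0137 − 0.0047 = 0.0090
F = 472.73 · e^(0.0090 × 5/12) = 472.73 × 1.003757 = 474.5060
Value of long forward = (F − K)·e^(−rT) = (474.5060 − 467.96) · e^(−0.0137·5/12)
= 6.5460 × 0.994308 = 6.51
Short position value = −(long value) = -S$6.51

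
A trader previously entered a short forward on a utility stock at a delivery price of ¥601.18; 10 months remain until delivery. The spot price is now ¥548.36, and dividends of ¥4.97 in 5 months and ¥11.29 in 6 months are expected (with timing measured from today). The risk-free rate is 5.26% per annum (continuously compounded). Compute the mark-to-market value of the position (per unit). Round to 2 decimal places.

¥42.90

PV(remaining dividends) I = 4.97·e^(−0.0526·5/12) + 11.29·e^(−0.0526·6/12) = 15.8592
Current forward F = (S − I)·e^(rT) = (548.36 − 15.8592)·e^(0.0526·10/12) = 532.5008 × 1.044808 = 556.3611
Value (long) = (F − K)·e^(−rT) = (556.3611 − 601.18) × 0.957113 = -42.8968
Short position value = −(long value) = ¥42.90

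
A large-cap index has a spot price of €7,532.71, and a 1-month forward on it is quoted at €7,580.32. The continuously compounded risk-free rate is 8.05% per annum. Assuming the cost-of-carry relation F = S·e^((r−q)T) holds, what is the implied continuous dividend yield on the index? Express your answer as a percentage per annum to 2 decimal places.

From F = S·e^((r−q)T): (r − q) = ln(F/S)/T
ln(7580.32/7532.71) = ln(1.006320) = 0.006300
(r − q) = 0.006300 / (1/12) = 0.075600
q = r − ln(F/S)/T = 0.0805 − 0.075600 = 0.004900
q = 0.49%

0.49%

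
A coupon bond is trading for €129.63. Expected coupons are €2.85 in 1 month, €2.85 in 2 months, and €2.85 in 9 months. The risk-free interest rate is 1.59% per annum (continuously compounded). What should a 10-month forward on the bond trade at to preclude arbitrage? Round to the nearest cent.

PV(coupons) I = 2.85·e^(−0.0159·1/12) + 2.85·e^(−0.0159·2/12) + 2.85·e^(−0.0159·9/12)
I = 2.8462 + 2.8425 + 2.8162 = 8.5049
F = (S − I)·e^(rT) = (129.63 − 8.5049) · e^(0.0159·10/12)
= 121.1251 · e^0.013250 = 121.1251 × 1.013338 = €122.74

€122.74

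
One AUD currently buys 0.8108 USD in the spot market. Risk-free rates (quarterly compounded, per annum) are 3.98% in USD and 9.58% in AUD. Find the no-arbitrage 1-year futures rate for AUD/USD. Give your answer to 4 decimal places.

0.7674

By covered interest parity, F = S · (1+r_USD/4)^(4T) / (1+r_AUD/4)^(4T)
= 0.8108 × 1.040398 / 1.099297 = 0.8108 × 0.946421
F = 0.7674 USD per AUD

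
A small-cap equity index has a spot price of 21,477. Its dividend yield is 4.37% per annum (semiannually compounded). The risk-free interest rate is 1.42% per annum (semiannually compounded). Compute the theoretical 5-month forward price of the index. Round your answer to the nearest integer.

F = S · (1+r/2)^(2T) / (1+q/2)^(2T)
= 21477 × 1.005913 / 1.018175 = 21477 × 0.987957
F = 21,218

21,218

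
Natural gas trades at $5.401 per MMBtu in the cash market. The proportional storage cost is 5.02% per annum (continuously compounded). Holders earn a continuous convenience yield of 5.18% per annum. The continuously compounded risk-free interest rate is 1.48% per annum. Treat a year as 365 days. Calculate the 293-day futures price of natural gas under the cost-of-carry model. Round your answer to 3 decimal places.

$5.459 per MMBtu

Net carry = r + u − y = 0.0148 + 0.0502 − 0.0518 = 0.0132
F = S·e^((r+u−y)T) = 5.401 · e^(0.0132 × 293/365) = 5.401 · e^0.010596
= 5.401 × 1.010652 = $5.459 per MMBtu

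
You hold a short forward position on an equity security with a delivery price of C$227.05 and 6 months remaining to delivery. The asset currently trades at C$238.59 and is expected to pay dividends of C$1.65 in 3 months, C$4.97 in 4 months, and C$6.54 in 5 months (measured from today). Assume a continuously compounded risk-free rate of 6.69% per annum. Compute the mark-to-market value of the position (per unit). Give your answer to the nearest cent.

-C$6.17

PV(remaining dividends) I = 1.65·e^(−0.0669·3/12) + 4.97·e^(−0.0669·4/12) + 6.54·e^(−0.0669·5/12) = 12.8432
Current forward F = (S − I)·e^(rT) = (238.59 − 12.8432)·e^(0.0669·6/12) = 225.7468 × 1.034016 = 233.4258
Value (long) = (F − K)·e^(−rT) = (233.4258 − 227.05) × 0.967103 = 6.1661
Short position value = −(long value) = -C$6.17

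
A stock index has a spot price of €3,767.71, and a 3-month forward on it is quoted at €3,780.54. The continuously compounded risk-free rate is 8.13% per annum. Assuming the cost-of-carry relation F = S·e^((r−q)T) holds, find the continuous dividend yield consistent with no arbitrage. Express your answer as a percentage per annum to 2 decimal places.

6.77%

From F = S·e^((r−q)T): (r − q) = ln(F/S)/T
ln(3780.54/3767.71) = ln(1.003405) = 0.003399
(r − q) = 0.003399 / (3/12) = 0.013596
q = r − ln(F/S)/T = 0.0813 − 0.013596 = 0.067704
q = 6.77%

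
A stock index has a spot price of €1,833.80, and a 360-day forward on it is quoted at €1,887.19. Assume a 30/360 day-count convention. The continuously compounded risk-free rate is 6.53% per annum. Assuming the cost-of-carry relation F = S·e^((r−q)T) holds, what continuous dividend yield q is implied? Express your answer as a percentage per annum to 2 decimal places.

From F = S·e^((r−q)T): (r − q) = ln(F/S)/T
ln(1887.19/1833.80) = ln(1.029114) = 0.028698
(r − q) = 0.028698 / (360/360) = 0.028698
q = r − ln(F/S)/T = 0.0653 − 0.028698 = 0.036602
q = 3.66%

3.66%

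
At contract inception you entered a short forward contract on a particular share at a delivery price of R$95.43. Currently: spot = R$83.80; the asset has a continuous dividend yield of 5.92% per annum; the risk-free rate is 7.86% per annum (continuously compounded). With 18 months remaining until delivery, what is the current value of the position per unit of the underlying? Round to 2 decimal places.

Current fair forward for the remaining 18 months: F = S·e^((r − q)·T), (r − q) = 0.0786 − 0.0592 = 0.0194
F = 83.80 · e^(0.0194 × 18/12) = 83.80 × 1.029528 = 86.2744
Value of long forward = (F − K)·e^(−rT) = (86.2744 − 95.43) · e^(−0.0786·18/12)
= -9.1556 × 0.888785 = -8.14
Short position value = −(long value) = R$8.14

R$8.14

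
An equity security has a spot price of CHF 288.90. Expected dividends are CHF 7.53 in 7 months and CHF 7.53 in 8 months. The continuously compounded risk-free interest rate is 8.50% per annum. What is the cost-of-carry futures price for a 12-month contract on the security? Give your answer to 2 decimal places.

PV(dividends) I = 7.53·e^(−0.0850·7/12) + 7.53·e^(−0.0850·8/12)
I = 7.1657 + 7.1152 = 14.2809
F = (S − I)·e^(rT) = (288.90 − 14.2809) · e^(0.0850·12/12)
= 274.6191 · e^0.085000 = 274.6191 × 1.088717 = CHF 298.98

CHF 298.98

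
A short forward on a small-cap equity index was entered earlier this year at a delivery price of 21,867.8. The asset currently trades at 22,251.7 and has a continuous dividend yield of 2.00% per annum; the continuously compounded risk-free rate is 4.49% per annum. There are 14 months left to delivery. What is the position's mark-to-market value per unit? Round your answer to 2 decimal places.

-986.73

Current fair forward for the remaining 14 months: F = S·e^((r − q)·T), (r − q) = 0.0449 − 0.0200 = 0.0249
F = 22251.7 · e^(0.0249 × 14/12) = 22251.7 × 1.02947607 = 22907.5927
Value of long forward = (F − K)·e^(−rT) = (22907.5927 − 21867.8) · e^(−0.0449·14/12)
= 1039.7927 × 0.94896503 = 986.73
Short position value = −(long value) = -986.73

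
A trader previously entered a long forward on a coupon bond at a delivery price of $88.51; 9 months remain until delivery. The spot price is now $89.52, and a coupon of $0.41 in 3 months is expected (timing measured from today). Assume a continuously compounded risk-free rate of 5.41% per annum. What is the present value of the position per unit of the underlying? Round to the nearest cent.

$4.12

PV(remaining coupons) I = 0.41·e^(−0.0541·3/12) = 0.4045
Current forward F = (S − I)·e^(rT) = (89.52 − 0.4045)·e^(0.0541·9/12) = 89.1155 × 1.041409 = 92.8057
Value (long) = (F − K)·e^(−rT) = (92.8057 − 88.51) × 0.960237 = 4.1249
Value = $4.12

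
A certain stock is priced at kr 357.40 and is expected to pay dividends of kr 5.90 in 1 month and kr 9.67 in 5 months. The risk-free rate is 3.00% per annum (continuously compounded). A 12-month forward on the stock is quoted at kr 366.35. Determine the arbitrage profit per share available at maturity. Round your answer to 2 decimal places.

kr 13.97 per share

PV(dividends) I = 5.90·e^(−0.0300·1/12) + 9.67·e^(−0.0300·5/12) = 15.4351
Fair forward F* = (S − I)·e^(rT) = (357.40 − 15.4351)·e^0.030000 = 341.9649 × 1.030455 = 352.3794
Market kr 366.35 > fair 352.3794: forward overpriced → cash-and-carry (borrow at r, buy the stock and collect the dividends, short the forward).
Profit at T = |F_mkt − F*| = |366.35 − 352.3794| = kr 13.97 per share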